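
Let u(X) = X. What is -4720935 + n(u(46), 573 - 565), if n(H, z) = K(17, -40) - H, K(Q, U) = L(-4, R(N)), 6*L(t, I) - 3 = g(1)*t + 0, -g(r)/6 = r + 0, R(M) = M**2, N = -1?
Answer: -9441953/2 ≈ -4.7210e+6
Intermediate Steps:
g(r) = -6*r (g(r) = -6*(r + 0) = -6*r)
L(t, I) = 1/2 - t (L(t, I) = 1/2 + ((-6*1)*t + 0)/6 = 1/2 + (-6*t + 0)/6 = 1/2 + (-6*t)/6 = 1/2 - t)
K(Q, U) = 9/2 (K(Q, U) = 1/2 - 1*(-4) = 1/2 + 4 = 9/2)
n(H, z) = 9/2 - H
-4720935 + n(u(46), 573 - 565) = -4720935 + (9/2 - 1*46) = -4720935 + (9/2 - 46) = -4720935 - 83/2 = -9441953/2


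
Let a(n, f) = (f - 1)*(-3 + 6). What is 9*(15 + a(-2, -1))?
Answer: 81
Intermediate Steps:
a(n, f) = -3 + 3*f (a(n, f) = (-1 + f)*3 = -3 + 3*f)
9*(15 + a(-2, -1)) = 9*(15 + (-3 + 3*(-1))) = 9*(15 + (-3 - 3)) = 9*(15 - 6) = 9*9 = 81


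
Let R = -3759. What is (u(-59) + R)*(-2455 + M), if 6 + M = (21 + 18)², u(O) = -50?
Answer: 3580460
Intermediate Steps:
M = 1515 (M = -6 + (21 + 18)² = -6 + 39² = -6 + 1521 = 1515)
(u(-59) + R)*(-2455 + M) = (-50 - 3759)*(-2455 + 1515) = -3809*(-940) = 3580460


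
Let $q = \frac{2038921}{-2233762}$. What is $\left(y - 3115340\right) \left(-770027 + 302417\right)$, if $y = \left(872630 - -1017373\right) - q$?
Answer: $\frac{639949813904451765}{1116881} \approx 5.7298 \cdot 10^{11}$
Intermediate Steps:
$q = - \frac{2038921}{2233762}$ ($q = 2038921 \left(- \frac{1}{2233762}\right) = - \frac{2038921}{2233762} \approx -0.91277$)
$y = \frac{4221818920207}{2233762}$ ($y = \left(872630 - -1017373\right) - - \frac{2038921}{2233762} = \left(872630 + 1017373\right) + \frac{2038921}{2233762} = 1890003 + \frac{2038921}{2233762} = \frac{4221818920207}{2233762} \approx 1.89 \cdot 10^{6}$)
$\left(y - 3115340\right) \left(-770027 + 302417\right) = \left(\frac{4221818920207}{2233762} - 3115340\right) \left(-770027 + 302417\right) = \left(- \frac{2737109188873}{2233762}\right) \left(-467610\right) = \frac{639949813904451765}{1116881}$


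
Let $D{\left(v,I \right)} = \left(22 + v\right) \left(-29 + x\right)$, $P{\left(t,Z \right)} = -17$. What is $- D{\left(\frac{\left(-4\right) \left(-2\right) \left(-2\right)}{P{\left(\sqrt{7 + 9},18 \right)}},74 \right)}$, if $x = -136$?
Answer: $\frac{64350}{17} \approx 3785.3$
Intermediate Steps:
$D{\left(v,I \right)} = -3630 - 165 v$ ($D{\left(v,I \right)} = \left(22 + v\right) \left(-29 - 136\right) = \left(22 + v\right) \left(-165\right) = -3630 - 165 v$)
$- D{\left(\frac{\left(-4\right) \left(-2\right) \left(-2\right)}{P{\left(\sqrt{7 + 9},18 \right)}},74 \right)} = - (-3630 - 165 \frac{\left(-4\right) \left(-2\right) \left(-2\right)}{-17}) = - (-3630 - 165 \cdot 8 \left(-2\right) \left(- \frac{1}{17}\right)) = - (-3630 - 165 \left(\left(-16\right) \left(- \frac{1}{17}\right)\right)) = - (-3630 - \frac{2640}{17}) = \left(-1\right) \left(- \frac{64350}{17}\right) = \frac{64350}{17}$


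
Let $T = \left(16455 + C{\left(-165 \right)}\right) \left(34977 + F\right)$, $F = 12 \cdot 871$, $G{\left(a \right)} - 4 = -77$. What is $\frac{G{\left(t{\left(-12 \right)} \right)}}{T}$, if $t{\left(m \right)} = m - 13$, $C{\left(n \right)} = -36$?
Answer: $- \frac{73}{745898751} \approx -9.7868 \cdot 10^{-8}$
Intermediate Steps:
$t{\left(m \right)} = -13 + m$
$G{\left(a \right)} = -73$ ($G{\left(a \right)} = 4 - 77 = -73$)
$F = 10452$
$T = 745898751$ ($T = \left(16455 - 36\right) \left(34977 + 10452\right) = 16419 \cdot 45429 = 745898751$)
$\frac{G{\left(t{\left(-12 \right)} \right)}}{T} = - \frac{73}{745898751}$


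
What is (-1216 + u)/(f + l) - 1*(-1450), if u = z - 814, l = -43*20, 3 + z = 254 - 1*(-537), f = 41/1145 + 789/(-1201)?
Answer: 858876141445/591739432 ≈ 1451.4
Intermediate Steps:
f = -854164/1375145 (f = 41*(1/1145) + 789*(-1/1201) = 41/1145 - 789/1201 = -854164/1375145 ≈ -0.62114)
z = 788 (z = -3 + (254 - 1*(-537)) = -3 + (254 + 537) = -3 + 791 = 788)
l = -860
u = -26 (u = 788 - 814 = -26)
(-1216 + u)/(f + l) - 1*(-1450) = (-1216 - 26)/(-854164/1375145 - 860) - 1*(-1450) = -1242/(-1183478864/1375145) + 1450 = -1242*(-1375145/1183478864) + 1450 = 853965045/591739432 + 1450 = 858876141445/591739432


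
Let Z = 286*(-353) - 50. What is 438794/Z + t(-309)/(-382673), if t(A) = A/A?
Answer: -83957358685/19326517192 ≈ -4.3442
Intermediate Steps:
t(A) = 1
Z = -101008 (Z = -100958 - 50 = -101008)
438794/Z + t(-309)/(-382673) = 438794/(-101008) + 1/(-382673) = 438794*(-1/101008) + 1*(-1/382673) = -219397/50504 - 1/382673 = -83957358685/19326517192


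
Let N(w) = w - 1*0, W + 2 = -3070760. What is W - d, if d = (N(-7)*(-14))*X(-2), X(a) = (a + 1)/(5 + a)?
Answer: -9212188/3 ≈ -3.0707e+6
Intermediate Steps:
W = -3070762 (W = -2 - 3070760 = -3070762)
X(a) = (1 + a)/(5 + a)
N(w) = w (N(w) = w + 0 = w)
d = -98/3 (d = (-7*(-14))*((1 - 2)/(5 - 2)) = 98*(-1/3) = -98/3 ≈ -32.667)
W - d = -3070762 - 1*(-98/3) = -3070762 + 98/3 = -9212188/3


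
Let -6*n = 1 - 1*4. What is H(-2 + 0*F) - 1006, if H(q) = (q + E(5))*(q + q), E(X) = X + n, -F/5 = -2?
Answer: -1020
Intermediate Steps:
n = ½ (n = -(1 - 1*4)/6 = -(1 - 4)/6 = -⅙*(-3) = ½ ≈ 0.50000)
F = 10 (F = -5*(-2) = 10)
E(X) = ½ + X (E(X) = X + ½ = ½ + X)
H(q) = 2*q*(11/2 + q) (H(q) = (q + (½ + 5))*(q + q) = (q + 11/2)*(2*q) = (11/2 + q)*(2*q) = 2*q*(11/2 + q))
H(-2 + 0*F) - 1006 = (-2 + 0*10)*(11 + 2*(-2 + 0*10)) - 1006 = (-2 + 0)*(11 + 2*(-2 + 0)) - 1006 = -2*(11 + 2*(-2)) - 1006 = -2*(11 - 4) - 1006 = -2*7 - 1006 = -14 - 1006 = -1020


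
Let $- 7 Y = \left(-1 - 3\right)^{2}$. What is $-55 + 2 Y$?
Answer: $- \frac{417}{7} \approx -59.571$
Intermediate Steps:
$Y = - \frac{16}{7}$ ($Y = - \frac{\left(-1 - 3\right)^{2}}{7} = - \frac{\left(-4\right)^{2}}{7} = \left(- \frac{1}{7}\right) 16 = - \frac{16}{7} \approx -2.2857$)
$-55 + 2 Y = -55 + 2 \left(- \frac{16}{7}\right) = -55 - \frac{32}{7} = - \frac{417}{7}$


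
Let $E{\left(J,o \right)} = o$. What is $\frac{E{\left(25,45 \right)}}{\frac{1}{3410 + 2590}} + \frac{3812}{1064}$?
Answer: $\frac{71820953}{266} \approx 2.7 \cdot 10^{5}$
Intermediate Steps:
$\frac{E{\left(25,45 \right)}}{\frac{1}{3410 + 2590}} + \frac{3812}{1064} = \frac{45}{\frac{1}{3410 + 2590}} + \frac{3812}{1064} = \frac{45}{\frac{1}{6000}} + 3812 \cdot \frac{1}{1064} = 45 \frac{1}{\frac{1}{6000}} + \frac{953}{266} = 45 \cdot 6000 + \frac{953}{266} = 270000 + \frac{953}{266} = \frac{71820953}{266}$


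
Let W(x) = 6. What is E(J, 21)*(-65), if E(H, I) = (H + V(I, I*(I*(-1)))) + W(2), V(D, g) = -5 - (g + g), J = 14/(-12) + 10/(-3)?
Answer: -114205/2 ≈ -57103.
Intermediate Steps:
J = -9/2 (J = 14*(-1/12) + 10*(-1/3) = -7/6 - 10/3 = -9/2 ≈ -4.5000)
V(D, g) = -5 - 2*g
E(H, I) = 1 + H + 2*I**2 (E(H, I) = (H + (-5 - 2*I*I*(-1))) + 6 = (H + (-5 - 2*I*(-I))) + 6 = (H + (-5 - (-2)*I**2)) + 6 = (H + (-5 + 2*I**2)) + 6 = (-5 + H + 2*I**2) + 6 = 1 + H + 2*I**2)
E(J, 21)*(-65) = (1 - 9/2 + 2*21**2)*(-65) = (1 - 9/2 + 2*441)*(-65) = (1 - 9/2 + 882)*(-65) = (1757/2)*(-65) = -114205/2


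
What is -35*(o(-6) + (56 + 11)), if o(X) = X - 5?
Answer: -1960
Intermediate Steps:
o(X) = -5 + X
-35*(o(-6) + (56 + 11)) = -35*((-5 - 6) + (56 + 11)) = -35*(-11 + 67) = -35*56 = -1960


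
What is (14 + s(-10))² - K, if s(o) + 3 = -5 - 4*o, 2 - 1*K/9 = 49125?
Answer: 444223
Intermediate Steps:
K = -442107 (K = 18 - 9*49125 = 18 - 442125 = -442107)
s(o) = -8 - 4*o (s(o) = -3 + (-5 - 4*o) = -8 - 4*o)
(14 + s(-10))² - K = (14 + (-8 - 4*(-10)))² - 1*(-442107) = (14 + (-8 + 40))² + 442107 = (14 + 32)² + 442107 = 46² + 442107 = 2116 + 442107 = 444223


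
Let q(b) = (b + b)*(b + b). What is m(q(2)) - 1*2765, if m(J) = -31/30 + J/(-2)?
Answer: -83221/30 ≈ -2774.0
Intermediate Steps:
q(b) = 4*b**2 (q(b) = (2*b)*(2*b) = 4*b**2)
m(J) = -31/30 - J/2 (m(J) = -31*1/30 + J*(-1/2) = -31/30 - J/2)
m(q(2)) - 1*2765 = (-31/30 - 2*2**2) - 1*2765 = (-31/30 - 2*4) - 2765 = (-31/30 - 1/2*16) - 2765 = (-31/30 - 8) - 2765 = -271/30 - 2765 = -83221/30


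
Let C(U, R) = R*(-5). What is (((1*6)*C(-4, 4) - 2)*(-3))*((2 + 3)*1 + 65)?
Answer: 25620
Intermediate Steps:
C(U, R) = -5*R
(((1*6)*C(-4, 4) - 2)*(-3))*((2 + 3)*1 + 65) = (((1*6)*(-5*4) - 2)*(-3))*((2 + 3)*1 + 65) = ((6*(-20) - 2)*(-3))*(5*1 + 65) = ((-120 - 2)*(-3))*(5 + 65) = -122*(-3)*70 = 366*70 = 25620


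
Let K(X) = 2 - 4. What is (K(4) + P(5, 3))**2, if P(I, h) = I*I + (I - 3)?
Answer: 625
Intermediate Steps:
K(X) = -2
P(I, h) = -3 + I + I**2 (P(I, h) = I**2 + (-3 + I) = -3 + I + I**2)
(K(4) + P(5, 3))**2 = (-2 + (-3 + 5 + 5**2))**2 = (-2 + (-3 + 5 + 25))**2 = (-2 + 27)**2 = 25**2 = 625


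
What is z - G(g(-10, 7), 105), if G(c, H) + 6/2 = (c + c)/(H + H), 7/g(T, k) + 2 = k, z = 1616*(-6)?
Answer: -726976/75 ≈ -9693.0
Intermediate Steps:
z = -9696
g(T, k) = 7/(-2 + k)
G(c, H) = -3 + c/H (G(c, H) = -3 + (c + c)/(H + H) = -3 + (2*c)/((2*H)) = -3 + (2*c)*(1/(2*H)) = -3 + c/H)
z - G(g(-10, 7), 105) = -9696 - (-3 + (7/(-2 + 7))/105) = -9696 - (-3 + (7/5)*(1/105)) = -9696 - (-3 + 1/75) = -9696 - 1*(-224/75) = -9696 + 224/75 = -726976/75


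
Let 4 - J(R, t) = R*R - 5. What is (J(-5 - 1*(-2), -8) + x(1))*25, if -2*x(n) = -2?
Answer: 25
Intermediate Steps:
x(n) = 1 (x(n) = -1/2*(-2) = 1)
J(R, t) = 9 - R**2 (J(R, t) = 4 - (R*R - 5) = 4 - (R**2 - 5) = 4 - (-5 + R**2) = 4 + (5 - R**2) = 9 - R**2)
(J(-5 - 1*(-2), -8) + x(1))*25 = ((9 - (-5 - 1*(-2))**2) + 1)*25 = ((9 - (-5 + 2)**2) + 1)*25 = ((9 - 1*(-3)**2) + 1)*25 = ((9 - 1*9) + 1)*25 = ((9 - 9) + 1)*25 = (0 + 1)*25 = 1*25 = 25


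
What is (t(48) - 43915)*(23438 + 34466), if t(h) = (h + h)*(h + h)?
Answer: -2009210896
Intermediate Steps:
t(h) = 4*h² (t(h) = (2*h)*(2*h) = 4*h²)
(t(48) - 43915)*(23438 + 34466) = (4*48² - 43915)*(23438 + 34466) = (4*2304 - 43915)*57904 = (9216 - 43915)*57904 = -34699*57904 = -2009210896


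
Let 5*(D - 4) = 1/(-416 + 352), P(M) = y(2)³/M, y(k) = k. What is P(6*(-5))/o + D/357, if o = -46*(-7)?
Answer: 27241/2627520 ≈ 0.010368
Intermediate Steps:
o = 322
P(M) = 8/M (P(M) = 2³/M = 8/M)
D = 1279/320 (D = 4 + 1/(5*(-416 + 352)) = 4 + (⅕)/(-64) = 4 + (⅕)*(-1/64) = 4 - 1/320 = 1279/320 ≈ 3.9969)
P(6*(-5))/o + D/357 = (8/((6*(-5))))/322 + (1279/320)/357 = (8/(-30))*(1/322) + (1279/320)*(1/357) = (8*(-1/30))*(1/322) + 1279/114240 = -4/15*1/322 + 1279/114240 = -2/2415 + 1279/114240 = 27241/2627520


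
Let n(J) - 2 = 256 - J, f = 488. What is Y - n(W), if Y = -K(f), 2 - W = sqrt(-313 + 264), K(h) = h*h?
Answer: -238400 - 7*I ≈ -2.384e+5 - 7.0*I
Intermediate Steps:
K(h) = h**2
W = 2 - 7*I (W = 2 - sqrt(-313 + 264) = 2 - sqrt(-49) = 2 - 7*I ≈ 2.0 - 7.0*I)
Y = -238144 (Y = -1*488**2 = -1*238144 = -238144)
n(J) = 258 - J (n(J) = 2 + (256 - J) = 258 - J)
Y - n(W) = -238144 - (258 - (2 - 7*I)) = -238144 - (258 + (-2 + 7*I)) = -238144 - (256 + 7*I) = -238144 + (-256 - 7*I) = -238400 - 7*I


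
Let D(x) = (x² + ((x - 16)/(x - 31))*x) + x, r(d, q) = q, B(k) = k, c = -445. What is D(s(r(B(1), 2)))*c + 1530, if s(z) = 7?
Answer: -196465/8 ≈ -24558.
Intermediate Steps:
D(x) = x + x² + x*(-16 + x)/(-31 + x) (D(x) = (x² + ((-16 + x)/(-31 + x))*x) + x = (x² + x*(-16 + x)/(-31 + x)) + x = x + x² + x*(-16 + x)/(-31 + x))
D(s(r(B(1), 2)))*c + 1530 = (7*(-47 + 7² - 29*7)/(-31 + 7))*(-445) + 1530 = (7*(-47 + 49 - 203)/(-24))*(-445) + 1530 = (7*(-1/24)*(-201))*(-445) + 1530 = (469/8)*(-445) + 1530 = -208705/8 + 1530 = -196465/8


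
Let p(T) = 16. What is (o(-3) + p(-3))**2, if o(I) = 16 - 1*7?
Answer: 625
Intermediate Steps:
o(I) = 9 (o(I) = 16 - 7 = 9)
(o(-3) + p(-3))**2 = (9 + 16)**2 = 25**2 = 625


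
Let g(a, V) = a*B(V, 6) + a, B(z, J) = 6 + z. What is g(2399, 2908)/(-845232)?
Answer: -6993085/845232 ≈ -8.2736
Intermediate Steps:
g(a, V) = a + a*(6 + V) (g(a, V) = a*(6 + V) + a = a + a*(6 + V))
g(2399, 2908)/(-845232) = (2399*(7 + 2908))/(-845232) = (2399*2915)*(-1/845232) = 6993085*(-1/845232) = -6993085/845232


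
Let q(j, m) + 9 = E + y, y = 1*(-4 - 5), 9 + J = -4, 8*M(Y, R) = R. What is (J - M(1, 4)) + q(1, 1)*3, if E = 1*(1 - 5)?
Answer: -159/2 ≈ -79.500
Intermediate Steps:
M(Y, R) = R/8
E = -4 (E = 1*(-4) = -4)
J = -13 (J = -9 - 4 = -13)
y = -9 (y = 1*(-9) = -9)
q(j, m) = -22 (q(j, m) = -9 + (-4 - 9) = -9 - 13 = -22)
(J - M(1, 4)) + q(1, 1)*3 = (-13 - 4/8) - 22*3 = (-13 - 1*1/2) - 66 = (-13 - 1/2) - 66 = -27/2 - 66 = -159/2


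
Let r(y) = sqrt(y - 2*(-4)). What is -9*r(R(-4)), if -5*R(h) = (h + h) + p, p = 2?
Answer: -9*sqrt(230)/5 ≈ -27.298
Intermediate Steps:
R(h) = -2/5 - 2*h/5 (R(h) = -((h + h) + 2)/5 = -(2*h + 2)/5 = -(2 + 2*h)/5 = -2/5 - 2*h/5)
r(y) = sqrt(8 + y) (r(y) = sqrt(y + 8) = sqrt(8 + y))
-9*r(R(-4)) = -9*sqrt(8 + (-2/5 - 2/5*(-4))) = -9*sqrt(8 + (-2/5 + 8/5)) = -9*sqrt(8 + 6/5) = -9*sqrt(230)/5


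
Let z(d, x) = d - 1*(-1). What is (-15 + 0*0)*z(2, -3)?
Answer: -45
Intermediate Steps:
z(d, x) = 1 + d (z(d, x) = d + 1 = 1 + d)
(-15 + 0*0)*z(2, -3) = (-15 + 0*0)*(1 + 2) = (-15 + 0)*3 = -15*3 = -45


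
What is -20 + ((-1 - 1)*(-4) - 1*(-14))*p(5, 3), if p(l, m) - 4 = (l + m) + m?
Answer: 310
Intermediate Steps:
p(l, m) = 4 + l + 2*m (p(l, m) = 4 + ((l + m) + m) = 4 + (l + 2*m) = 4 + l + 2*m)
-20 + ((-1 - 1)*(-4) - 1*(-14))*p(5, 3) = -20 + ((-1 - 1)*(-4) - 1*(-14))*(4 + 5 + 2*3) = -20 + (-2*(-4) + 14)*(4 + 5 + 6) = -20 + (8 + 14)*15 = -20 + 22*15 = -20 + 330 = 310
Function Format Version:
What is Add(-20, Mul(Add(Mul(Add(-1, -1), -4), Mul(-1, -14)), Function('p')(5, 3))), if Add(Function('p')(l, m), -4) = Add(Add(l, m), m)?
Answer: 310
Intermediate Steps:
Function('p')(l, m) = Add(4, l, Mul(2, m)) (Function('p')(l, m) = Add(4, Add(Add(l, m), m)) = Add(4, Add(l, Mul(2, m))) = Add(4, l, Mul(2, m)))
Add(-20, Mul(Add(Mul(Add(-1, -1), -4), Mul(-1, -14)), Function('p')(5, 3))) = Add(-20, Mul(Add(Mul(Add(-1, -1), -4), Mul(-1, -14)), Add(4, 5, Mul(2, 3)))) = Add(-20, Mul(Add(Mul(-2, -4), 14), Add(4, 5, 6))) = Add(-20, Mul(Add(8, 14), 15)) = Add(-20, Mul(22, 15)) = Add(-20, 330) = 310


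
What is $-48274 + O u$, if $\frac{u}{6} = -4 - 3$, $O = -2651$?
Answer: $63068$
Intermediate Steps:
$u = -42$ ($u = 6 \left(-4 - 3\right) = 6 \left(-7\right) = -42$)
$-48274 + O u = -48274 - -111342 = -48274 + 111342 = 63068$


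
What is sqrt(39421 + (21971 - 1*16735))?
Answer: sqrt(44657) ≈ 211.32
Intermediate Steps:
sqrt(39421 + (21971 - 1*16735)) = sqrt(39421 + (21971 - 16735)) = sqrt(39421 + 5236) = sqrt(44657)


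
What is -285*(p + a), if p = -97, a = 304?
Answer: -58995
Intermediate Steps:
-285*(p + a) = -285*(-97 + 304) = -285*207 = -58995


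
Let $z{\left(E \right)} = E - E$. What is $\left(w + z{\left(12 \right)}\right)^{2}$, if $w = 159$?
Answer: $25281$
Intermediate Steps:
$z{\left(E \right)} = 0$
$\left(w + z{\left(12 \right)}\right)^{2} = \left(159 + 0\right)^{2} = 159^{2} = 25281$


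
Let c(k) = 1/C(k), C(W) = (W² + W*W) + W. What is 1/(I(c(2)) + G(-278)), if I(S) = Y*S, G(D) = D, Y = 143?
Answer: -10/2637 ≈ -0.0037922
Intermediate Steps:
C(W) = W + 2*W² (C(W) = (W² + W²) + W = 2*W² + W = W + 2*W²)
c(k) = 1/(k*(1 + 2*k))
I(S) = 143*S
1/(I(c(2)) + G(-278)) = 1/(143*(1/(2*(1 + 2*2))) - 278) = 1/(143*(1/(2*(1 + 4))) - 278) = 1/(143*((½)/5) - 278) = 1/(143*((½)*(⅕)) - 278) = 1/(143*(⅒) - 278) = 1/(143/10 - 278) = 1/(-2637/10) = -10/2637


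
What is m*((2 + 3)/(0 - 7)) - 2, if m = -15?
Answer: 61/7 ≈ 8.7143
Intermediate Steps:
m*((2 + 3)/(0 - 7)) - 2 = -15*(2 + 3)/(0 - 7) - 2 = -75/(-7) - 2 = -75*(-1)/7 - 2 = -15*(-5/7) - 2 = 75/7 - 2 = 61/7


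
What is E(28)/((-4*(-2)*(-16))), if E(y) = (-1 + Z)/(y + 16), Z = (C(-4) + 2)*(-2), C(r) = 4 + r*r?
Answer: 45/5632 ≈ 0.0079901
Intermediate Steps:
C(r) = 4 + r²
Z = -44 (Z = ((4 + (-4)²) + 2)*(-2) = ((4 + 16) + 2)*(-2) = (20 + 2)*(-2) = 22*(-2) = -44)
E(y) = -45/(16 + y) (E(y) = (-1 - 44)/(y + 16) = -45/(16 + y))
E(28)/((-4*(-2)*(-16))) = (-45/(16 + 28))/((-4*(-2)*(-16))) = (-45/44)/((8*(-16))) = -45*1/44/(-128) = -45/44*(-1/128) = 45/5632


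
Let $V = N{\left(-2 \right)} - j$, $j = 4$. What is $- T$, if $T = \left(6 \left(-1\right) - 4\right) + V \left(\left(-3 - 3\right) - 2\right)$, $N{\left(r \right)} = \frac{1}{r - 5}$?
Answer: $- \frac{162}{7} \approx -23.143$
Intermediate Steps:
$N{\left(r \right)} = \frac{1}{-5 + r}$
$V = - \frac{29}{7}$ ($V = \frac{1}{-5 - 2} - 4 = \frac{1}{-7} - 4 = - \frac{1}{7} - 4 = - \frac{29}{7} \approx -4.1429$)
$T = \frac{162}{7}$ ($T = \left(6 \left(-1\right) - 4\right) - \frac{29 \left(\left(-3 - 3\right) - 2\right)}{7} = \left(-6 - 4\right) - \frac{29 \left(-6 - 2\right)}{7} = -10 - - \frac{232}{7} = -10 + \frac{232}{7} = \frac{162}{7} \approx 23.143$)
$- T = \left(-1\right) \frac{162}{7} = - \frac{162}{7}$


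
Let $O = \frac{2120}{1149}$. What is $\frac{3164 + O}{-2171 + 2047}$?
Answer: $- \frac{909389}{35619} \approx -25.531$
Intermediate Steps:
$O = \frac{2120}{1149}$ ($O = 2120 \cdot \frac{1}{1149} = \frac{2120}{1149} \approx 1.8451$)
$\frac{3164 + O}{-2171 + 2047} = \frac{3164 + \frac{2120}{1149}}{-2171 + 2047} = \frac{3637556}{1149 \left(-124\right)} = \frac{3637556}{1149} \left(- \frac{1}{124}\right) = - \frac{909389}{35619}$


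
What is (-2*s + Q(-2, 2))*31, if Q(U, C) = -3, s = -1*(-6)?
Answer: -465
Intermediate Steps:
s = 6
(-2*s + Q(-2, 2))*31 = (-2*6 - 3)*31 = (-12 - 3)*31 = -15*31 = -465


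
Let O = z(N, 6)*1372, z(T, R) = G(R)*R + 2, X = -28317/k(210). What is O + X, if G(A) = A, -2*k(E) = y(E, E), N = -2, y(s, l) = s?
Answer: 1834199/35 ≈ 52406.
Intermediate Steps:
k(E) = -E/2
X = 9439/35 (X = -28317/((-1/2*210)) = -28317/(-105) = -28317*(-1/105) = 9439/35 ≈ 269.69)
z(T, R) = 2 + R**2 (z(T, R) = R*R + 2 = R**2 + 2 = 2 + R**2)
O = 52136 (O = (2 + 6**2)*1372 = (2 + 36)*1372 = 38*1372 = 52136)
O + X = 52136 + 9439/35 = 1834199/35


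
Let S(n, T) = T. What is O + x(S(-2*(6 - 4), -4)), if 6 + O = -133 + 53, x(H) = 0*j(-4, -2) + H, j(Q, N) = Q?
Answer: -90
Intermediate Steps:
x(H) = H (x(H) = 0*(-4) + H = 0 + H = H)
O = -86 (O = -6 + (-133 + 53) = -6 - 80 = -86)
O + x(S(-2*(6 - 4), -4)) = -86 - 4 = -90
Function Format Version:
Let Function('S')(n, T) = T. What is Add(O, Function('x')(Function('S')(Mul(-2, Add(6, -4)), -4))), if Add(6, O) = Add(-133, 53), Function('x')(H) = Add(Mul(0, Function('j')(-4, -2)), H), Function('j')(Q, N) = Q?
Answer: -90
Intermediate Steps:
Function('x')(H) = H (Function('x')(H) = Add(Mul(0, -4), H) = Add(0, H) = H)
O = -86 (O = Add(-6, Add(-133, 53)) = Add(-6, -80) = -86)
Add(O, Function('x')(Function('S')(Mul(-2, Add(6, -4)), -4))) = Add(-86, -4) = -90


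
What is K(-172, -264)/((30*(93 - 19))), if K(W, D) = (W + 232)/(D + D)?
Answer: -1/19536 ≈ -5.1188e-5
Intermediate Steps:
K(W, D) = (232 + W)/(2*D) (K(W, D) = (232 + W)/((2*D)) = (232 + W)*(1/(2*D)) = (232 + W)/(2*D))
K(-172, -264)/((30*(93 - 19))) = ((1/2)*(232 - 172)/(-264))/((30*(93 - 19))) = ((1/2)*(-1/264)*60)/((30*74)) = -5/44/2220 = -5/44*1/2220 = -1/19536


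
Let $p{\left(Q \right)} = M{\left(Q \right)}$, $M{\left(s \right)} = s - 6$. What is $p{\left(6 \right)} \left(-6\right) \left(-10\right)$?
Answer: $0$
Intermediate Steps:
$M{\left(s \right)} = -6 + s$ ($M{\left(s \right)} = s - 6 = -6 + s$)
$p{\left(Q \right)} = -6 + Q$
$p{\left(6 \right)} \left(-6\right) \left(-10\right) = \left(-6 + 6\right) \left(-6\right) \left(-10\right) = 0 \left(-6\right) \left(-10\right) = 0 \left(-10\right) = 0$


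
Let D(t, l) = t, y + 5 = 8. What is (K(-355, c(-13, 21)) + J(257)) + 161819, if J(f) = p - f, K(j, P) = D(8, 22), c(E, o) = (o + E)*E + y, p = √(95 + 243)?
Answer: 161570 + 13*√2 ≈ 1.6159e+5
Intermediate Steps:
y = 3 (y = -5 + 8 = 3)
p = 13*√2 (p = √338 = 13*√2 ≈ 18.385)
c(E, o) = 3 + E*(E + o) (c(E, o) = (o + E)*E + 3 = (E + o)*E + 3 = E*(E + o) + 3 = 3 + E*(E + o))
K(j, P) = 8
J(f) = -f + 13*√2 (J(f) = 13*√2 - f = -f + 13*√2)
(K(-355, c(-13, 21)) + J(257)) + 161819 = (8 + (-1*257 + 13*√2)) + 161819 = (8 + (-257 + 13*√2)) + 161819 = (-249 + 13*√2) + 161819 = 161570 + 13*√2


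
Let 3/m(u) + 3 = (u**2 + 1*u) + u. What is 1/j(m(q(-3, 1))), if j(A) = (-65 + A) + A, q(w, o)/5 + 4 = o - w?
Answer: -1/67 ≈ -0.014925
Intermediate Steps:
q(w, o) = -20 - 5*w + 5*o (q(w, o) = -20 + 5*(o - w) = -20 + (-5*w + 5*o) = -20 - 5*w + 5*o)
m(u) = 3/(-3 + u**2 + 2*u) (m(u) = 3/(-3 + ((u**2 + 1*u) + u)) = 3/(-3 + ((u**2 + u) + u)) = 3/(-3 + ((u + u**2) + u)) = 3/(-3 + (u**2 + 2*u)) = 3/(-3 + u**2 + 2*u))
j(A) = -65 + 2*A
1/j(m(q(-3, 1))) = 1/(-65 + 2*(3/(-3 + (-20 - 5*(-3) + 5*1)**2 + 2*(-20 - 5*(-3) + 5*1)))) = 1/(-65 + 2*(3/(-3 + (-20 + 15 + 5)**2 + 2*(-20 + 15 + 5)))) = 1/(-65 + 2*(3/(-3 + 0**2 + 2*0))) = 1/(-65 + 2*(3/(-3 + 0 + 0))) = 1/(-65 + 2*(3/(-3))) = 1/(-65 + 2*(3*(-1/3))) = 1/(-65 + 2*(-1)) = 1/(-65 - 2) = 1/(-67) = -1/67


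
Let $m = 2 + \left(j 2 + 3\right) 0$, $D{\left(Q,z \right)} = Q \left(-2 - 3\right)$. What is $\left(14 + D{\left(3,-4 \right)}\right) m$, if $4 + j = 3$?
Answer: $-2$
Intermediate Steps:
$j = -1$ ($j = -4 + 3 = -1$)
$D{\left(Q,z \right)} = - 5 Q$ ($D{\left(Q,z \right)} = Q \left(-5\right) = - 5 Q$)
$m = 2$ ($m = 2 + \left(\left(-1\right) 2 + 3\right) 0 = 2 + \left(-2 + 3\right) 0 = 2 + 1 \cdot 0 = 2 + 0 = 2$)
$\left(14 + D{\left(3,-4 \right)}\right) m = \left(14 - 15\right) 2 = \left(-1\right) 2 = -2$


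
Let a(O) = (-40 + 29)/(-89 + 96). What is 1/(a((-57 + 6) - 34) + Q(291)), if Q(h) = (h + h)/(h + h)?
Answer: -7/4 ≈ -1.7500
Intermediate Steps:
a(O) = -11/7
Q(h) = 1 (Q(h) = (2*h)/((2*h)) = (2*h)*(1/(2*h)) = 1)
1/(a((-57 + 6) - 34) + Q(291)) = 1/(-11/7 + 1) = 1/(-4/7) = -7/4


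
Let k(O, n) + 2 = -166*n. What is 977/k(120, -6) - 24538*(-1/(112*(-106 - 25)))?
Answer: -359151/520856 ≈ -0.68954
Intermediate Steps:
k(O, n) = -2 - 166*n
977/k(120, -6) - 24538*(-1/(112*(-106 - 25))) = 977/(-2 - 166*(-6)) - 24538*(-1/(112*(-106 - 25))) = 977/(-2 + 996) - 24538/((-131*(-112))) = 977/994 - 24538/14672 = 977*(1/994) - 24538*1/14672 = 977/994 - 12269/7336 = -359151/520856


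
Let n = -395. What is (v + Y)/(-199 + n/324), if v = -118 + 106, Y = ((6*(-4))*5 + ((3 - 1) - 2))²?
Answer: -4661712/64871 ≈ -71.861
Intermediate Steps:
Y = 14400 (Y = (-24*5 + (2 - 2))² = (-120 + 0)² = (-120)² = 14400)
v = -12
(v + Y)/(-199 + n/324) = (-12 + 14400)/(-199 - 395/324) = 14388/(-199 - 395*1/324) = 14388/(-199 - 395/324) = 14388/(-64871/324) = 14388*(-324/64871) = -4661712/64871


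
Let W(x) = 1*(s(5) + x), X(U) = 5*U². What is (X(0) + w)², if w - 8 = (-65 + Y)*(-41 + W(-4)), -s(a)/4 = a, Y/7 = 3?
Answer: 8225424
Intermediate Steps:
Y = 21 (Y = 7*3 = 21)
s(a) = -4*a
W(x) = -20 + x (W(x) = 1*(-4*5 + x) = 1*(-20 + x) = -20 + x)
w = 2868 (w = 8 + (-65 + 21)*(-41 + (-20 - 4)) = 8 - 44*(-41 - 24) = 8 - 44*(-65) = 8 + 2860 = 2868)
(X(0) + w)² = (5*0² + 2868)² = (5*0 + 2868)² = (0 + 2868)² = 2868² = 8225424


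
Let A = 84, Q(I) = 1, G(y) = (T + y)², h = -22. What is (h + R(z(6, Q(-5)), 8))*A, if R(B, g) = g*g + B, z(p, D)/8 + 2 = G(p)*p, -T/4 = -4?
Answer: 1953672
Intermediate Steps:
T = 16 (T = -4*(-4) = 16)
G(y) = (16 + y)²
z(p, D) = -16 + 8*p*(16 + p)² (z(p, D) = -16 + 8*((16 + p)²*p) = -16 + 8*(p*(16 + p)²) = -16 + 8*p*(16 + p)²)
R(B, g) = B + g² (R(B, g) = g² + B = B + g²)
(h + R(z(6, Q(-5)), 8))*A = (-22 + ((-16 + 8*6*(16 + 6)²) + 8²))*84 = (-22 + ((-16 + 8*6*22²) + 64))*84 = (-22 + ((-16 + 8*6*484) + 64))*84 = (-22 + ((-16 + 23232) + 64))*84 = (-22 + (23216 + 64))*84 = (-22 + 23280)*84 = 23258*84 = 1953672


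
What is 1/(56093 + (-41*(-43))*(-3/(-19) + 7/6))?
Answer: 114/6660815 ≈ 1.7115e-5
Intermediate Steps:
1/(56093 + (-41*(-43))*(-3/(-19) + 7/6)) = 1/(56093 + 1763*(-3*(-1/19) + 7*(1/6))) = 1/(56093 + 1763*(3/19 + 7/6)) = 1/(56093 + 1763*(151/114)) = 1/(56093 + 266213/114) = 1/(6660815/114) = 114/6660815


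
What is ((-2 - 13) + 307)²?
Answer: 85264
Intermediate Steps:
((-2 - 13) + 307)² = (-15 + 307)² = 292² = 85264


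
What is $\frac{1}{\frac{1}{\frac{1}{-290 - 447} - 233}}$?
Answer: $- \frac{171722}{737} \approx -233.0$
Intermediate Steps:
$\frac{1}{\frac{1}{\frac{1}{-290 - 447} - 233}} = \frac{1}{\frac{1}{\frac{1}{-737} - 233}} = \frac{1}{\frac{1}{- \frac{1}{737} - 233}} = \frac{1}{\frac{1}{- \frac{171722}{737}}} = \frac{1}{- \frac{737}{171722}} = - \frac{171722}{737}$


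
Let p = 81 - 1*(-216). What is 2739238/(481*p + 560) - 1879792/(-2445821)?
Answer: 6969279953662/350772310357 ≈ 19.868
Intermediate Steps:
p = 297 (p = 81 + 216 = 297)
2739238/(481*p + 560) - 1879792/(-2445821) = 2739238/(481*297 + 560) - 1879792/(-2445821) = 2739238/(142857 + 560) - 1879792*(-1/2445821) = 2739238/143417 + 1879792/2445821 = 6969279953662/350772310357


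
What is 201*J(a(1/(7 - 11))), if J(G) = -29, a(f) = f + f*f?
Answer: -5829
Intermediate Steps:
a(f) = f + f²
201*J(a(1/(7 - 11))) = 201*(-29) = -5829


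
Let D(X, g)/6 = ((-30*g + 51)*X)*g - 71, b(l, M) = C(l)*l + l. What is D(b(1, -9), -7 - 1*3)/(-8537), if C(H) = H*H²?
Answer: 42546/8537 ≈ 4.9837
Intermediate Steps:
C(H) = H³
b(l, M) = l + l⁴ (b(l, M) = l³*l + l = l⁴ + l = l + l⁴)
D(X, g) = -426 + 6*X*g*(51 - 30*g) (D(X, g) = 6*(((-30*g + 51)*X)*g - 71) = 6*(((51 - 30*g)*X)*g - 71) = 6*((X*(51 - 30*g))*g - 71) = 6*(X*g*(51 - 30*g) - 71) = 6*(-71 + X*g*(51 - 30*g)) = -426 + 6*X*g*(51 - 30*g))
D(b(1, -9), -7 - 1*3)/(-8537) = (-426 - 180*(1 + 1⁴)*(-7 - 1*3)² + 306*(1 + 1⁴)*(-7 - 1*3))/(-8537) = (-426 - 180*(1 + 1)*(-7 - 3)² + 306*(1 + 1)*(-7 - 3))*(-1/8537) = (-426 - 180*2*(-10)² + 306*2*(-10))*(-1/8537) = (-426 - 180*2*100 - 6120)*(-1/8537) = (-426 - 36000 - 6120)*(-1/8537) = -42546*(-1/8537) = 42546/8537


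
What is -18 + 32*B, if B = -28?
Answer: -914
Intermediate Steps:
-18 + 32*B = -18 + 32*(-28) = -18 - 896 = -914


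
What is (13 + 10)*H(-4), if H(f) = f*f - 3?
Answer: 299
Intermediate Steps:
H(f) = -3 + f**2 (H(f) = f**2 - 3 = -3 + f**2)
(13 + 10)*H(-4) = (13 + 10)*(-3 + (-4)**2) = 23*(-3 + 16) = 23*13 = 299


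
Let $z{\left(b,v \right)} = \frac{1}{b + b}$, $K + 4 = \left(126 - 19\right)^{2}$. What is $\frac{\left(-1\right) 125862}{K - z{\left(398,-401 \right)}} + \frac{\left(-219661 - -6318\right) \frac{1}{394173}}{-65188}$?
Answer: $- \frac{198024326884856887}{18006943188091212} \approx -10.997$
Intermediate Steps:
$K = 11445$ ($K = -4 + \left(126 - 19\right)^{2} = -4 + 107^{2} = -4 + 11449 = 11445$)
$z{\left(b,v \right)} = \frac{1}{2 b}$
$\frac{\left(-1\right) 125862}{K - z{\left(398,-401 \right)}} + \frac{\left(-219661 - -6318\right) \frac{1}{394173}}{-65188} = \frac{\left(-1\right) 125862}{11445 - \frac{1}{2 \cdot 398}} + \frac{\left(-219661 - -6318\right) \frac{1}{394173}}{-65188} = - \frac{125862}{11445 - \frac{1}{2} \cdot \frac{1}{398}} + \left(-219661 + 6318\right) \frac{1}{394173} \left(- \frac{1}{65188}\right) = - \frac{125862}{11445 - \frac{1}{796}} + \left(-213343\right) \frac{1}{394173} \left(- \frac{1}{65188}\right) = - \frac{125862}{11445 - \frac{1}{796}} - - \frac{16411}{1976565348} = - \frac{125862}{\frac{9110219}{796}} + \frac{16411}{1976565348} = \left(-125862\right) \frac{796}{9110219} + \frac{16411}{1976565348} = - \frac{100186152}{9110219} + \frac{16411}{1976565348} = - \frac{198024326884856887}{18006943188091212}$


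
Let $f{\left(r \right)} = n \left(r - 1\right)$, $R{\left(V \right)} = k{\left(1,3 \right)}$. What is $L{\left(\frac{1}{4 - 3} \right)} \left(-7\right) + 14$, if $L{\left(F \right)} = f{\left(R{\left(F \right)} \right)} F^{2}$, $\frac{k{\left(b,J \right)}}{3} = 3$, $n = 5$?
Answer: $-266$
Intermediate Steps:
$k{\left(b,J \right)} = 9$ ($k{\left(b,J \right)} = 3 \cdot 3 = 9$)
$R{\left(V \right)} = 9$
$f{\left(r \right)} = -5 + 5 r$ ($f{\left(r \right)} = 5 \left(r - 1\right) = 5 \left(-1 + r\right) = -5 + 5 r$)
$L{\left(F \right)} = 40 F^{2}$ ($L{\left(F \right)} = \left(-5 + 5 \cdot 9\right) F^{2} = \left(-5 + 45\right) F^{2} = 40 F^{2}$)
$L{\left(\frac{1}{4 - 3} \right)} \left(-7\right) + 14 = 40 \left(\frac{1}{4 - 3}\right)^{2} \left(-7\right) + 14 = 40 \left(1^{-1}\right)^{2} \left(-7\right) + 14 = 40 \cdot 1^{2} \left(-7\right) + 14 = 40 \cdot 1 \left(-7\right) + 14 = 40 \left(-7\right) + 14 = -280 + 14 = -266$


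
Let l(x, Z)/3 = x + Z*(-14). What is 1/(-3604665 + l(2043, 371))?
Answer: -1/3614118 ≈ -2.7669e-7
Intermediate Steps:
l(x, Z) = -42*Z + 3*x (l(x, Z) = 3*(x + Z*(-14)) = 3*(x - 14*Z) = -42*Z + 3*x)
1/(-3604665 + l(2043, 371)) = 1/(-3604665 + (-42*371 + 3*2043)) = 1/(-3604665 + (-15582 + 6129)) = 1/(-3604665 - 9453) = 1/(-3614118) = -1/3614118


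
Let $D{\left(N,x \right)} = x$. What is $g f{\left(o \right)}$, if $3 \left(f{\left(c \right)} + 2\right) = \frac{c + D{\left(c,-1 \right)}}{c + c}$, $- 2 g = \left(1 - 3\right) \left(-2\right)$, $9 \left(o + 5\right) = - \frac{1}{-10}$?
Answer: $\frac{4849}{1347} \approx 3.5998$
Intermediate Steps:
$o = - \frac{449}{90}$ ($o = -5 + \frac{\left(-1\right) \frac{1}{-10}}{9} = -5 + \frac{\left(-1\right) \left(- \frac{1}{10}\right)}{9} = -5 + \frac{1}{9} \cdot \frac{1}{10} = -5 + \frac{1}{90} = - \frac{449}{90} \approx -4.9889$)
$g = -2$ ($g = - \frac{\left(1 - 3\right) \left(-2\right)}{2} = - \frac{\left(-2\right) \left(-2\right)}{2} = \left(- \frac{1}{2}\right) 4 = -2$)
$f{\left(c \right)} = -2 + \frac{-1 + c}{6 c}$ ($f{\left(c \right)} = -2 + \frac{\left(c - 1\right) \frac{1}{c + c}}{3} = -2 + \frac{\left(-1 + c\right) \frac{1}{2 c}}{3} = -2 + \frac{\frac{1}{2} \frac{1}{c} \left(-1 + c\right)}{3} = -2 + \frac{-1 + c}{6 c}$)
$g f{\left(o \right)} = - 2 \frac{-1 - - \frac{4939}{90}}{6 \left(- \frac{449}{90}\right)} = - 2 \cdot \frac{1}{6} \left(- \frac{90}{449}\right) \left(-1 + \frac{4939}{90}\right) = - 2 \cdot \frac{1}{6} \left(- \frac{90}{449}\right) \frac{4849}{90} = \left(-2\right) \left(- \frac{4849}{2694}\right) = \frac{4849}{1347}$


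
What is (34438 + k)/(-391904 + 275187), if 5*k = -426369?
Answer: 254179/583585 ≈ 0.43555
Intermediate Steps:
k = -426369/5 (k = (1/5)*(-426369) = -426369/5 ≈ -85274.)
(34438 + k)/(-391904 + 275187) = (34438 - 426369/5)/(-391904 + 275187) = -254179/5/(-116717) = -254179/5*(-1/116717) = 254179/583585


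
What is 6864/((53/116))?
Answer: 796224/53 ≈ 15023.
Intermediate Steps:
6864/((53/116)) = 6864/((53*(1/116))) = 6864/(53/116) = 6864*(116/53) = 796224/53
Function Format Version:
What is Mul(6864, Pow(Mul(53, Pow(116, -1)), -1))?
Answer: Rational(796224, 53) ≈ 15023.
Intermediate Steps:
Mul(6864, Pow(Mul(53, Pow(116, -1)), -1)) = Mul(6864, Pow(Mul(53, Rational(1, 116)), -1)) = Mul(6864, Pow(Rational(53, 116), -1)) = Mul(6864, Rational(116, 53)) = Rational(796224, 53)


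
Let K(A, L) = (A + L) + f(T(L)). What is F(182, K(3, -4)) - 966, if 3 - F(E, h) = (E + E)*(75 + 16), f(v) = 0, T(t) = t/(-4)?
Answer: -34087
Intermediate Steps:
T(t) = -t/4 (T(t) = t*(-1/4) = -t/4)
K(A, L) = A + L (K(A, L) = (A + L) + 0 = A + L)
F(E, h) = 3 - 182*E (F(E, h) = 3 - (E + E)*(75 + 16) = 3 - 2*E*91 = 3 - 182*E)
F(182, K(3, -4)) - 966 = (3 - 182*182) - 966 = (3 - 33124) - 966 = -33121 - 966 = -34087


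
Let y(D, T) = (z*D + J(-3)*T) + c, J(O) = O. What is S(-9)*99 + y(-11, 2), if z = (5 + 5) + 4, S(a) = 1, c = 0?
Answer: -61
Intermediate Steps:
z = 14 (z = 10 + 4 = 14)
y(D, T) = -3*T + 14*D (y(D, T) = (14*D - 3*T) + 0 = (-3*T + 14*D) + 0 = -3*T + 14*D)
S(-9)*99 + y(-11, 2) = 1*99 + (-3*2 + 14*(-11)) = 99 + (-6 - 154) = 99 - 160 = -61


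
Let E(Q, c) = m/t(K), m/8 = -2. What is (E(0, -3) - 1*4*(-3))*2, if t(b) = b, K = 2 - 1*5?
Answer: 104/3 ≈ 34.667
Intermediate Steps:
K = -3 (K = 2 - 5 = -3)
m = -16 (m = 8*(-2) = -16)
E(Q, c) = 16/3 (E(Q, c) = -16/(-3) = -16*(-⅓) = 16/3)
(E(0, -3) - 1*4*(-3))*2 = (16/3 - 1*4*(-3))*2 = (16/3 - 4*(-3))*2 = (16/3 + 12)*2 = (52/3)*2 = 104/3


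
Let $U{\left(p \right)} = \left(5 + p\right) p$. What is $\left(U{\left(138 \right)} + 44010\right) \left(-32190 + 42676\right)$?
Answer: $668419584$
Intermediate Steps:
$U{\left(p \right)} = p \left(5 + p\right)$
$\left(U{\left(138 \right)} + 44010\right) \left(-32190 + 42676\right) = \left(138 \left(5 + 138\right) + 44010\right) \left(-32190 + 42676\right) = \left(138 \cdot 143 + 44010\right) 10486 = \left(19734 + 44010\right) 10486 = 63744 \cdot 10486 = 668419584$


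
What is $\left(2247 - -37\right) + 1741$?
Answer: $4025$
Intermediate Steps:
$\left(2247 - -37\right) + 1741 = \left(2247 + \left(49 - 12\right)\right) + 1741 = \left(2247 + 37\right) + 1741 = 2284 + 1741 = 4025$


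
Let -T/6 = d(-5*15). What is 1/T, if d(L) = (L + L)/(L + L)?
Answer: -⅙ ≈ -0.16667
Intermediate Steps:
d(L) = 1 (d(L) = (2*L)/((2*L)) = (2*L)*(1/(2*L)) = 1)
T = -6 (T = -6*1 = -6)
1/T = 1/(-6) = -⅙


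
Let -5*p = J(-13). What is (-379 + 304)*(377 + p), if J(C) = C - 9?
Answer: -28605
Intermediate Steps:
J(C) = -9 + C
p = 22/5 (p = -(-9 - 13)/5 = -⅕*(-22) = 22/5 ≈ 4.4000)
(-379 + 304)*(377 + p) = (-379 + 304)*(377 + 22/5) = -75*1907/5 = -28605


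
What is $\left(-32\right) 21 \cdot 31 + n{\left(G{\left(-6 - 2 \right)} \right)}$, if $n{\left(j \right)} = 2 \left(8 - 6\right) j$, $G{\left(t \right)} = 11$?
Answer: $-20788$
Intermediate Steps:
$n{\left(j \right)} = 4 j$ ($n{\left(j \right)} = 2 \cdot 2 j = 4 j$)
$\left(-32\right) 21 \cdot 31 + n{\left(G{\left(-6 - 2 \right)} \right)} = \left(-32\right) 21 \cdot 31 + 4 \cdot 11 = \left(-672\right) 31 + 44 = -20832 + 44 = -20788$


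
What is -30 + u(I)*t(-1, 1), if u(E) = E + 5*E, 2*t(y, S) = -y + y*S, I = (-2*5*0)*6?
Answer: -30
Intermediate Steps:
I = 0 (I = -10*0*6 = 0*6 = 0)
t(y, S) = -y/2 + S*y/2 (t(y, S) = (-y + y*S)/2 = (-y + S*y)/2 = -y/2 + S*y/2)
u(E) = 6*E
-30 + u(I)*t(-1, 1) = -30 + (6*0)*((½)*(-1)*(-1 + 1)) = -30 + 0*((½)*(-1)*0) = -30 + 0*0 = -30 + 0 = -30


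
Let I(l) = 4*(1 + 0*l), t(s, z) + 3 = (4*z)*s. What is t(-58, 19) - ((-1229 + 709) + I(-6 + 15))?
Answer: -3895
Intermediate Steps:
t(s, z) = -3 + 4*s*z (t(s, z) = -3 + (4*z)*s = -3 + 4*s*z)
I(l) = 4 (I(l) = 4*(1 + 0) = 4*1 = 4)
t(-58, 19) - ((-1229 + 709) + I(-6 + 15)) = (-3 + 4*(-58)*19) - ((-1229 + 709) + 4) = (-3 - 4408) - (-520 + 4) = -4411 - 1*(-516) = -4411 + 516 = -3895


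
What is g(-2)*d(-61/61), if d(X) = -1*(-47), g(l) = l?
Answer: -94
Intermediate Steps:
d(X) = 47
g(-2)*d(-61/61) = -2*47 = -94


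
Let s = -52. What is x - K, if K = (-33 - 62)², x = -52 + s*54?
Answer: -11885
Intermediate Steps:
x = -2860 (x = -52 - 52*54 = -52 - 2808 = -2860)
K = 9025 (K = (-95)² = 9025)
x - K = -2860 - 1*9025 = -2860 - 9025 = -11885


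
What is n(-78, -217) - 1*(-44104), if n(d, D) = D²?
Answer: 91193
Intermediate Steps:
n(-78, -217) - 1*(-44104) = (-217)² - 1*(-44104) = 47089 + 44104 = 91193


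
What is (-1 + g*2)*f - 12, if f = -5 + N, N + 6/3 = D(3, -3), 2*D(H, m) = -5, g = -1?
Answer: 33/2 ≈ 16.500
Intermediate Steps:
D(H, m) = -5/2 (D(H, m) = (½)*(-5) = -5/2)
N = -9/2 (N = -2 - 5/2 = -9/2 ≈ -4.5000)
f = -19/2 (f = -5 - 9/2 = -19/2 ≈ -9.5000)
(-1 + g*2)*f - 12 = (-1 - 1*2)*(-19/2) - 12 = (-1 - 2)*(-19/2) - 12 = -3*(-19/2) - 12 = 57/2 - 12 = 33/2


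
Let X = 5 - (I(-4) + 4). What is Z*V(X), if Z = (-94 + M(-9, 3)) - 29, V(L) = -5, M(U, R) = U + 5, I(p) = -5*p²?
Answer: 635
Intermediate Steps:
M(U, R) = 5 + U
X = 81 (X = 5 - (-5*(-4)² + 4) = 5 - (-5*16 + 4) = 5 - (-80 + 4) = 5 - 1*(-76) = 5 + 76 = 81)
Z = -127 (Z = (-94 + (5 - 9)) - 29 = (-94 - 4) - 29 = -98 - 29 = -127)
Z*V(X) = -127*(-5) = 635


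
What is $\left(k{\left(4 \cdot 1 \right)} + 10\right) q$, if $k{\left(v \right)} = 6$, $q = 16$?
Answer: $256$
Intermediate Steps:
$\left(k{\left(4 \cdot 1 \right)} + 10\right) q = \left(6 + 10\right) 16 = 16 \cdot 16 = 256$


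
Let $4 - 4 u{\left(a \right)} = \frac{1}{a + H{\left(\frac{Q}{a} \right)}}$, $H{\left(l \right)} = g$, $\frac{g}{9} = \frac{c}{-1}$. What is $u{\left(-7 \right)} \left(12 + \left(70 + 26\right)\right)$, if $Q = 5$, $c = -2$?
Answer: $\frac{1161}{11} \approx 105.55$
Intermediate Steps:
$g = 18$ ($g = 9 \left(- \frac{2}{-1}\right) = 9 \left(\left(-2\right) \left(-1\right)\right) = 9 \cdot 2 = 18$)
$H{\left(l \right)} = 18$
$u{\left(a \right)} = 1 - \frac{1}{4 \left(18 + a\right)}$ ($u{\left(a \right)} = 1 - \frac{1}{4 \left(a + 18\right)} = 1 - \frac{1}{4 \left(18 + a\right)}$)
$u{\left(-7 \right)} \left(12 + \left(70 + 26\right)\right) = \frac{\frac{71}{4} - 7}{18 - 7} \left(12 + \left(70 + 26\right)\right) = \frac{1}{11} \cdot \frac{43}{4} \left(12 + 96\right) = \frac{1}{11} \cdot \frac{43}{4} \cdot 108 = \frac{43}{44} \cdot 108 = \frac{1161}{11}$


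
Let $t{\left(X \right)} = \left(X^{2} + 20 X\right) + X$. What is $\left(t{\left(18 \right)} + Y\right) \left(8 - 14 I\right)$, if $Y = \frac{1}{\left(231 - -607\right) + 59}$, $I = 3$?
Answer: $- \frac{21409630}{897} \approx -23868.0$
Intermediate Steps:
$t{\left(X \right)} = X^{2} + 21 X$
$Y = \frac{1}{897}$ ($Y = \frac{1}{\left(231 + 607\right) + 59} = \frac{1}{838 + 59} = \frac{1}{897} \approx 0.0011148$)
$\left(t{\left(18 \right)} + Y\right) \left(8 - 14 I\right) = \left(18 \left(21 + 18\right) + \frac{1}{897}\right) \left(8 - 42\right) = \left(18 \cdot 39 + \frac{1}{897}\right) \left(8 - 42\right) = \left(702 + \frac{1}{897}\right) \left(-34\right) = \frac{629695}{897} \left(-34\right) = - \frac{21409630}{897}$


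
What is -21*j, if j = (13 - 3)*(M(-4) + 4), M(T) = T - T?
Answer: -840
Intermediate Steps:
M(T) = 0
j = 40 (j = (13 - 3)*(0 + 4) = 10*4 = 40)
-21*j = -21*40 = -840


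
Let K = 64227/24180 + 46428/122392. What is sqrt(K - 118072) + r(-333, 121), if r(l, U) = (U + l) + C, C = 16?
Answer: -196 + I*sqrt(448819725463146774815)/61654970 ≈ -196.0 + 343.61*I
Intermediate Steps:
r(l, U) = 16 + U + l (r(l, U) = (U + l) + 16 = 16 + U + l)
K = 374312501/123309940 (K = 64227*(1/24180) + 46428*(1/122392) = 21409/8060 + 11607/30598 = 374312501/123309940 ≈ 3.0355)
sqrt(K - 118072) + r(-333, 121) = sqrt(374312501/123309940 - 118072) + (16 + 121 - 333) = sqrt(-14559076923179/123309940) - 196 = I*sqrt(448819725463146774815)/61654970 - 196 = -196 + I*sqrt(448819725463146774815)/61654970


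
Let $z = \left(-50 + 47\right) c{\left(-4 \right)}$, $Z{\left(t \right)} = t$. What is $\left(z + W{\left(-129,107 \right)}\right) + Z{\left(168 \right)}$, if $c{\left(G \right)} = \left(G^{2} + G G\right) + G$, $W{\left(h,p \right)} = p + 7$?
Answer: $198$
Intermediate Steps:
$W{\left(h,p \right)} = 7 + p$
$c{\left(G \right)} = G + 2 G^{2}$ ($c{\left(G \right)} = \left(G^{2} + G^{2}\right) + G = 2 G^{2} + G = G + 2 G^{2}$)
$z = -84$ ($z = \left(-50 + 47\right) \left(- 4 \left(1 + 2 \left(-4\right)\right)\right) = - 3 \left(- 4 \left(1 - 8\right)\right) = - 3 \left(\left(-4\right) \left(-7\right)\right) = \left(-3\right) 28 = -84$)
$\left(z + W{\left(-129,107 \right)}\right) + Z{\left(168 \right)} = \left(-84 + \left(7 + 107\right)\right) + 168 = \left(-84 + 114\right) + 168 = 30 + 168 = 198$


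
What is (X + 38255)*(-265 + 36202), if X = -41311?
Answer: -109823472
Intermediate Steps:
(X + 38255)*(-265 + 36202) = (-41311 + 38255)*(-265 + 36202) = -3056*35937 = -109823472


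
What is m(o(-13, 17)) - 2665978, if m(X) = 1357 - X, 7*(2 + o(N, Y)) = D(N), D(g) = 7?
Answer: -2664620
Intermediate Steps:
o(N, Y) = -1 (o(N, Y) = -2 + (1/7)*7 = -2 + 1 = -1)
m(o(-13, 17)) - 2665978 = (1357 - 1*(-1)) - 2665978 = (1357 + 1) - 2665978 = 1358 - 2665978 = -2664620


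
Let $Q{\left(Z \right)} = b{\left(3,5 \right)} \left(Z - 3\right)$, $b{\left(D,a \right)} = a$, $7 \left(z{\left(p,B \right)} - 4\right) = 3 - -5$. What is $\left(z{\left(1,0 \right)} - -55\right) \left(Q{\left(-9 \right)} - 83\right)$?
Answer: $- \frac{60203}{7} \approx -8600.4$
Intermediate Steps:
$z{\left(p,B \right)} = \frac{36}{7}$ ($z{\left(p,B \right)} = 4 + \frac{3 - -5}{7} = 4 + \frac{3 + 5}{7} = 4 + \frac{1}{7} \cdot 8 = 4 + \frac{8}{7} = \frac{36}{7}$)
$Q{\left(Z \right)} = -15 + 5 Z$ ($Q{\left(Z \right)} = 5 \left(Z - 3\right) = 5 \left(-3 + Z\right) = -15 + 5 Z$)
$\left(z{\left(1,0 \right)} - -55\right) \left(Q{\left(-9 \right)} - 83\right) = \left(\frac{36}{7} - -55\right) \left(\left(-15 + 5 \left(-9\right)\right) - 83\right) = \left(\frac{36}{7} + 55\right) \left(\left(-15 - 45\right) - 83\right) = \frac{421 \left(-60 - 83\right)}{7} = \frac{421}{7} \left(-143\right) = - \frac{60203}{7}$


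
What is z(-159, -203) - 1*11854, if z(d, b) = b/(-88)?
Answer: -1042949/88 ≈ -11852.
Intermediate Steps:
z(d, b) = -b/88 (z(d, b) = b*(-1/88) = -b/88)
z(-159, -203) - 1*11854 = -1/88*(-203) - 1*11854 = 203/88 - 11854 = -1042949/88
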